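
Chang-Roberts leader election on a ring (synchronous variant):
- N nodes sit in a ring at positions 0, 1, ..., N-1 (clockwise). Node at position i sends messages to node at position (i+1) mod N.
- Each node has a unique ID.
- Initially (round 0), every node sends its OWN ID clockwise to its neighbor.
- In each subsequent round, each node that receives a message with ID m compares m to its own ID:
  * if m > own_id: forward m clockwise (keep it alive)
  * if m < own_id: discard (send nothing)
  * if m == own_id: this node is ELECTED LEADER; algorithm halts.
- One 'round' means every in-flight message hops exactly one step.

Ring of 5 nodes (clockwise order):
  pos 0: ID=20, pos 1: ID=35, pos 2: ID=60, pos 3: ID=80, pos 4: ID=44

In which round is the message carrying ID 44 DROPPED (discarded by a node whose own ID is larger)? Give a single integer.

Answer: 3

Derivation:
Round 1: pos1(id35) recv 20: drop; pos2(id60) recv 35: drop; pos3(id80) recv 60: drop; pos4(id44) recv 80: fwd; pos0(id20) recv 44: fwd
Round 2: pos0(id20) recv 80: fwd; pos1(id35) recv 44: fwd
Round 3: pos1(id35) recv 80: fwd; pos2(id60) recv 44: drop
Round 4: pos2(id60) recv 80: fwd
Round 5: pos3(id80) recv 80: ELECTED
Message ID 44 originates at pos 4; dropped at pos 2 in round 3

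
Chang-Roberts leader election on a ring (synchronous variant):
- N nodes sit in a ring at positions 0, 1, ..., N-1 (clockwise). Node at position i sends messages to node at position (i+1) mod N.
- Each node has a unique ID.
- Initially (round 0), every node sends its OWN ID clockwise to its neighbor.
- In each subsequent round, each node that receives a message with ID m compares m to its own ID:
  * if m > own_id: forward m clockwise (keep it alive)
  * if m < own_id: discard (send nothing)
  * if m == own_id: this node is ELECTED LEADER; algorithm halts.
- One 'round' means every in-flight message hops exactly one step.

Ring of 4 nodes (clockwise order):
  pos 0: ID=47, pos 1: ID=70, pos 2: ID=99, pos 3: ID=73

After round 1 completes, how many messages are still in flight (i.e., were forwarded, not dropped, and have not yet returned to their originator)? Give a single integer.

Answer: 2

Derivation:
Round 1: pos1(id70) recv 47: drop; pos2(id99) recv 70: drop; pos3(id73) recv 99: fwd; pos0(id47) recv 73: fwd
After round 1: 2 messages still in flight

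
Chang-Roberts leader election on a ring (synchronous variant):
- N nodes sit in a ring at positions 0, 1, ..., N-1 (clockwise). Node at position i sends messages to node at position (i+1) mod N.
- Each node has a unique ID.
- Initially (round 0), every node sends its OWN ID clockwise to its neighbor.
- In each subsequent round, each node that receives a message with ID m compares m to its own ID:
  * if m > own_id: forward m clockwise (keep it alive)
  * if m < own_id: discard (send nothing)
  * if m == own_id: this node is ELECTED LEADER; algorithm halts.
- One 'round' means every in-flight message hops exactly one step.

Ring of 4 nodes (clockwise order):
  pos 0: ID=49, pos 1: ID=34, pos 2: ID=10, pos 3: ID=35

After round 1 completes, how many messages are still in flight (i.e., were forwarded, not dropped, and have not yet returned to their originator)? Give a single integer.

Answer: 2

Derivation:
Round 1: pos1(id34) recv 49: fwd; pos2(id10) recv 34: fwd; pos3(id35) recv 10: drop; pos0(id49) recv 35: drop
After round 1: 2 messages still in flight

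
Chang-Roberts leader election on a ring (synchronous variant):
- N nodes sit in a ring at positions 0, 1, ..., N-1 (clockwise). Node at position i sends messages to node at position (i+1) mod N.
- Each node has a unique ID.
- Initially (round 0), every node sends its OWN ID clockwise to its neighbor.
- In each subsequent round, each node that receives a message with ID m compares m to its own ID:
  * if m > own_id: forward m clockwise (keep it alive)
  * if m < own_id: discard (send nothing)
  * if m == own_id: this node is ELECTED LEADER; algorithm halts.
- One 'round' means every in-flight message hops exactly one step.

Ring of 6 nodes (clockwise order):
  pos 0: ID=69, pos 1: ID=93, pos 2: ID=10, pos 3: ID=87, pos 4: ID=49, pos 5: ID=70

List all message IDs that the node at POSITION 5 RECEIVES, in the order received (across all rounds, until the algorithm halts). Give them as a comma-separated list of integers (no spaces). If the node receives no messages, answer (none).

Round 1: pos1(id93) recv 69: drop; pos2(id10) recv 93: fwd; pos3(id87) recv 10: drop; pos4(id49) recv 87: fwd; pos5(id70) recv 49: drop; pos0(id69) recv 70: fwd
Round 2: pos3(id87) recv 93: fwd; pos5(id70) recv 87: fwd; pos1(id93) recv 70: drop
Round 3: pos4(id49) recv 93: fwd; pos0(id69) recv 87: fwd
Round 4: pos5(id70) recv 93: fwd; pos1(id93) recv 87: drop
Round 5: pos0(id69) recv 93: fwd
Round 6: pos1(id93) recv 93: ELECTED

Answer: 49,87,93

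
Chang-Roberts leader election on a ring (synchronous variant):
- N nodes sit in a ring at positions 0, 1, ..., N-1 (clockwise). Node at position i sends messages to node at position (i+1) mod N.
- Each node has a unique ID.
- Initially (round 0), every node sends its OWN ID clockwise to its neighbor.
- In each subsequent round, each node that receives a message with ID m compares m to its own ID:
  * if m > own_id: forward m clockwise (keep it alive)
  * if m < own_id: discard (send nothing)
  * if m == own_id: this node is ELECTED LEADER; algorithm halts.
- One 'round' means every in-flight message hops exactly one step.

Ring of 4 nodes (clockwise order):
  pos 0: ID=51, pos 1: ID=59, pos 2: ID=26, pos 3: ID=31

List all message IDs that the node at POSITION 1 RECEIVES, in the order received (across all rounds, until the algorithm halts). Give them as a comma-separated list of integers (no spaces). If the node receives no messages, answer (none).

Answer: 51,59

Derivation:
Round 1: pos1(id59) recv 51: drop; pos2(id26) recv 59: fwd; pos3(id31) recv 26: drop; pos0(id51) recv 31: drop
Round 2: pos3(id31) recv 59: fwd
Round 3: pos0(id51) recv 59: fwd
Round 4: pos1(id59) recv 59: ELECTED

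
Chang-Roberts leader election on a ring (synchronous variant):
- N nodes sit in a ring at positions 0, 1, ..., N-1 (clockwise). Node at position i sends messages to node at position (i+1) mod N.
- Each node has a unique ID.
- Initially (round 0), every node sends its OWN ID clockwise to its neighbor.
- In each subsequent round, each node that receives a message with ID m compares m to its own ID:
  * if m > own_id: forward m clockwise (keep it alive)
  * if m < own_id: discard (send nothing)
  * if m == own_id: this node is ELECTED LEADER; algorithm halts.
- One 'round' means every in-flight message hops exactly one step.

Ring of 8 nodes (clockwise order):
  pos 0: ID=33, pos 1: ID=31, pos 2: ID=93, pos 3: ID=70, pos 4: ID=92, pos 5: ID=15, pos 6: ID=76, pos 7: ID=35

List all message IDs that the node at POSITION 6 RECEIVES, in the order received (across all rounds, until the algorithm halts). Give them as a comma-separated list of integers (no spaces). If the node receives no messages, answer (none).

Round 1: pos1(id31) recv 33: fwd; pos2(id93) recv 31: drop; pos3(id70) recv 93: fwd; pos4(id92) recv 70: drop; pos5(id15) recv 92: fwd; pos6(id76) recv 15: drop; pos7(id35) recv 76: fwd; pos0(id33) recv 35: fwd
Round 2: pos2(id93) recv 33: drop; pos4(id92) recv 93: fwd; pos6(id76) recv 92: fwd; pos0(id33) recv 76: fwd; pos1(id31) recv 35: fwd
Round 3: pos5(id15) recv 93: fwd; pos7(id35) recv 92: fwd; pos1(id31) recv 76: fwd; pos2(id93) recv 35: drop
Round 4: pos6(id76) recv 93: fwd; pos0(id33) recv 92: fwd; pos2(id93) recv 76: drop
Round 5: pos7(id35) recv 93: fwd; pos1(id31) recv 92: fwd
Round 6: pos0(id33) recv 93: fwd; pos2(id93) recv 92: drop
Round 7: pos1(id31) recv 93: fwd
Round 8: pos2(id93) recv 93: ELECTED

Answer: 15,92,93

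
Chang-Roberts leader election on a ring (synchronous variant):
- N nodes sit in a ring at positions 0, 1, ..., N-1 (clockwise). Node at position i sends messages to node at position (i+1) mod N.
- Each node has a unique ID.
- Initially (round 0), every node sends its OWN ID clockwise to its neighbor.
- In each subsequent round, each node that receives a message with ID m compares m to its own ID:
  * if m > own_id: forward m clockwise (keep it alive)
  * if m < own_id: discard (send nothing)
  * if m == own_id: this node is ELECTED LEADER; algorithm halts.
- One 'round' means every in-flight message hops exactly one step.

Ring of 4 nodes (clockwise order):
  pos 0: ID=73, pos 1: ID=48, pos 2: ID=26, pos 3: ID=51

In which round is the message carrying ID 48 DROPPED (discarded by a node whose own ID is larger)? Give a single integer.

Round 1: pos1(id48) recv 73: fwd; pos2(id26) recv 48: fwd; pos3(id51) recv 26: drop; pos0(id73) recv 51: drop
Round 2: pos2(id26) recv 73: fwd; pos3(id51) recv 48: drop
Round 3: pos3(id51) recv 73: fwd
Round 4: pos0(id73) recv 73: ELECTED
Message ID 48 originates at pos 1; dropped at pos 3 in round 2

Answer: 2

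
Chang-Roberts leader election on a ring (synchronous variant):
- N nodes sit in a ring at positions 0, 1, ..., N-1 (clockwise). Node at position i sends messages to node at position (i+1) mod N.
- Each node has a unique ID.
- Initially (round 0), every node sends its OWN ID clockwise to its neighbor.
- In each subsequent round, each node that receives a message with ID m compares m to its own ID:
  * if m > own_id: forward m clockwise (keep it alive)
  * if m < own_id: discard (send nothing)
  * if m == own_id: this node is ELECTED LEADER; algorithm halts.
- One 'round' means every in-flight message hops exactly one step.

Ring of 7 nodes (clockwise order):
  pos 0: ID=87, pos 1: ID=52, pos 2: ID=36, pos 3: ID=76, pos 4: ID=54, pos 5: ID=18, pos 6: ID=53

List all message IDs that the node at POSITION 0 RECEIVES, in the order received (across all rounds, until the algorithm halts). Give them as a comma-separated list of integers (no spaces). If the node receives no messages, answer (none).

Round 1: pos1(id52) recv 87: fwd; pos2(id36) recv 52: fwd; pos3(id76) recv 36: drop; pos4(id54) recv 76: fwd; pos5(id18) recv 54: fwd; pos6(id53) recv 18: drop; pos0(id87) recv 53: drop
Round 2: pos2(id36) recv 87: fwd; pos3(id76) recv 52: drop; pos5(id18) recv 76: fwd; pos6(id53) recv 54: fwd
Round 3: pos3(id76) recv 87: fwd; pos6(id53) recv 76: fwd; pos0(id87) recv 54: drop
Round 4: pos4(id54) recv 87: fwd; pos0(id87) recv 76: drop
Round 5: pos5(id18) recv 87: fwd
Round 6: pos6(id53) recv 87: fwd
Round 7: pos0(id87) recv 87: ELECTED

Answer: 53,54,76,87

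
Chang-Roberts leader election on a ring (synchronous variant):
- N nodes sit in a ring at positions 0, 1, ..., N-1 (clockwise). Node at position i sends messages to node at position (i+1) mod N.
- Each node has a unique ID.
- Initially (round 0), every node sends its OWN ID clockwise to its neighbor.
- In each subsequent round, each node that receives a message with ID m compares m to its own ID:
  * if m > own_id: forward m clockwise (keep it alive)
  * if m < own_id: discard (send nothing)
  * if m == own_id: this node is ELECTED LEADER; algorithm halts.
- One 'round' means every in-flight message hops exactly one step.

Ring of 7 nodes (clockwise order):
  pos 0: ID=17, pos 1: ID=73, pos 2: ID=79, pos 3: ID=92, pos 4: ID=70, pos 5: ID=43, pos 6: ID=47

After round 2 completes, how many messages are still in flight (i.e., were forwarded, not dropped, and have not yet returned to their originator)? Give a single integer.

Round 1: pos1(id73) recv 17: drop; pos2(id79) recv 73: drop; pos3(id92) recv 79: drop; pos4(id70) recv 92: fwd; pos5(id43) recv 70: fwd; pos6(id47) recv 43: drop; pos0(id17) recv 47: fwd
Round 2: pos5(id43) recv 92: fwd; pos6(id47) recv 70: fwd; pos1(id73) recv 47: drop
After round 2: 2 messages still in flight

Answer: 2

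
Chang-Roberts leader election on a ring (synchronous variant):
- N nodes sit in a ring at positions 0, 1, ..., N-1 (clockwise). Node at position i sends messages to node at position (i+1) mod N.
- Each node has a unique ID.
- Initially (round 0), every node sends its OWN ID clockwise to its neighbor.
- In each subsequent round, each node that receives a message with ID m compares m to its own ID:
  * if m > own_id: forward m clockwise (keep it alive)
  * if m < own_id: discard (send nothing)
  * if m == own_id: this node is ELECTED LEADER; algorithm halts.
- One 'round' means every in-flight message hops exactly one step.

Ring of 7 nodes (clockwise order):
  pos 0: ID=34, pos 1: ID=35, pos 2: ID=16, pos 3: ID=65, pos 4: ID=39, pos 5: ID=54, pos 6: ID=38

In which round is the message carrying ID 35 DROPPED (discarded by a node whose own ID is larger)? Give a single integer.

Round 1: pos1(id35) recv 34: drop; pos2(id16) recv 35: fwd; pos3(id65) recv 16: drop; pos4(id39) recv 65: fwd; pos5(id54) recv 39: drop; pos6(id38) recv 54: fwd; pos0(id34) recv 38: fwd
Round 2: pos3(id65) recv 35: drop; pos5(id54) recv 65: fwd; pos0(id34) recv 54: fwd; pos1(id35) recv 38: fwd
Round 3: pos6(id38) recv 65: fwd; pos1(id35) recv 54: fwd; pos2(id16) recv 38: fwd
Round 4: pos0(id34) recv 65: fwd; pos2(id16) recv 54: fwd; pos3(id65) recv 38: drop
Round 5: pos1(id35) recv 65: fwd; pos3(id65) recv 54: drop
Round 6: pos2(id16) recv 65: fwd
Round 7: pos3(id65) recv 65: ELECTED
Message ID 35 originates at pos 1; dropped at pos 3 in round 2

Answer: 2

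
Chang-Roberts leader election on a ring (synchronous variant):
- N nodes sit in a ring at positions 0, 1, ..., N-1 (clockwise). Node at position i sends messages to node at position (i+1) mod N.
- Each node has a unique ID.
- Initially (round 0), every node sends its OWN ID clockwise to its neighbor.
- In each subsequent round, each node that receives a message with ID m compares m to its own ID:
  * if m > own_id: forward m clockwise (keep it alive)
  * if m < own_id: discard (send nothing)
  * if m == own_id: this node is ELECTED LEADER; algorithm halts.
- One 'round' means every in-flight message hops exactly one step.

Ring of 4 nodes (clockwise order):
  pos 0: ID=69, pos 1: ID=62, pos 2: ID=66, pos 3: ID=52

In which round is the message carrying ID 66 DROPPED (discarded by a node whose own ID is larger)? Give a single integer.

Round 1: pos1(id62) recv 69: fwd; pos2(id66) recv 62: drop; pos3(id52) recv 66: fwd; pos0(id69) recv 52: drop
Round 2: pos2(id66) recv 69: fwd; pos0(id69) recv 66: drop
Round 3: pos3(id52) recv 69: fwd
Round 4: pos0(id69) recv 69: ELECTED
Message ID 66 originates at pos 2; dropped at pos 0 in round 2

Answer: 2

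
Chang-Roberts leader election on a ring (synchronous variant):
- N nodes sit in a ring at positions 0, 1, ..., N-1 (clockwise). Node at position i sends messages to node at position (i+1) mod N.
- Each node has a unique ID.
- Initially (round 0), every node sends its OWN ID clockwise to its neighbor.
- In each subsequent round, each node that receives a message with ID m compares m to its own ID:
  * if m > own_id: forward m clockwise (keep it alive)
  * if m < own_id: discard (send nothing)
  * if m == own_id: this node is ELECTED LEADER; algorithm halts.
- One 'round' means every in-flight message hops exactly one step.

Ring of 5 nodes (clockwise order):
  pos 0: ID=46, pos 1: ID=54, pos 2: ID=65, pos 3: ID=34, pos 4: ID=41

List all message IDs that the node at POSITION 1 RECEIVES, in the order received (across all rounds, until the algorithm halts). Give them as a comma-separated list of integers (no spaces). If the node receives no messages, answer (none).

Round 1: pos1(id54) recv 46: drop; pos2(id65) recv 54: drop; pos3(id34) recv 65: fwd; pos4(id41) recv 34: drop; pos0(id46) recv 41: drop
Round 2: pos4(id41) recv 65: fwd
Round 3: pos0(id46) recv 65: fwd
Round 4: pos1(id54) recv 65: fwd
Round 5: pos2(id65) recv 65: ELECTED

Answer: 46,65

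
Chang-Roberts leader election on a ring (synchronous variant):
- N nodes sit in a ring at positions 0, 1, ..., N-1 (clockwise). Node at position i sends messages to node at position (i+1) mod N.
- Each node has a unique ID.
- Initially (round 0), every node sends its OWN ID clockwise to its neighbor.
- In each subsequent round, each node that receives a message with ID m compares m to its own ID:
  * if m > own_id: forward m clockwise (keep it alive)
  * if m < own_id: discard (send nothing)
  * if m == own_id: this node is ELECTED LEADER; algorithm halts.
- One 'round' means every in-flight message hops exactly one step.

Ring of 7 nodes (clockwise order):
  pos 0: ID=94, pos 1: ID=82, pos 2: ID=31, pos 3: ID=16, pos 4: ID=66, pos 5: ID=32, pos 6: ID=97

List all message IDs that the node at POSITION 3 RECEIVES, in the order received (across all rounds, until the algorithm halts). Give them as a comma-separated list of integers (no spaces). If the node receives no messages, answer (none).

Round 1: pos1(id82) recv 94: fwd; pos2(id31) recv 82: fwd; pos3(id16) recv 31: fwd; pos4(id66) recv 16: drop; pos5(id32) recv 66: fwd; pos6(id97) recv 32: drop; pos0(id94) recv 97: fwd
Round 2: pos2(id31) recv 94: fwd; pos3(id16) recv 82: fwd; pos4(id66) recv 31: drop; pos6(id97) recv 66: drop; pos1(id82) recv 97: fwd
Round 3: pos3(id16) recv 94: fwd; pos4(id66) recv 82: fwd; pos2(id31) recv 97: fwd
Round 4: pos4(id66) recv 94: fwd; pos5(id32) recv 82: fwd; pos3(id16) recv 97: fwd
Round 5: pos5(id32) recv 94: fwd; pos6(id97) recv 82: drop; pos4(id66) recv 97: fwd
Round 6: pos6(id97) recv 94: drop; pos5(id32) recv 97: fwd
Round 7: pos6(id97) recv 97: ELECTED

Answer: 31,82,94,97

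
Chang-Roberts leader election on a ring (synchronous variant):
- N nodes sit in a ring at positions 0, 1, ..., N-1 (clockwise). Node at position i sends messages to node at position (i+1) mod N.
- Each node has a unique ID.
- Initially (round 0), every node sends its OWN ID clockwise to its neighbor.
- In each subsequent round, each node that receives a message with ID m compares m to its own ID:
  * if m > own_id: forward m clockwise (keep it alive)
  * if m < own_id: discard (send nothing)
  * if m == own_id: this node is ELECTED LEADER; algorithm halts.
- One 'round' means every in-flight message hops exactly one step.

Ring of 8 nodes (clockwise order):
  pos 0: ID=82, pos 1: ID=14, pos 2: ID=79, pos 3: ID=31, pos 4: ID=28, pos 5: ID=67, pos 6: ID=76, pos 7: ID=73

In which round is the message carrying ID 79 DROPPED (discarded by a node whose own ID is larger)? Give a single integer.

Answer: 6

Derivation:
Round 1: pos1(id14) recv 82: fwd; pos2(id79) recv 14: drop; pos3(id31) recv 79: fwd; pos4(id28) recv 31: fwd; pos5(id67) recv 28: drop; pos6(id76) recv 67: drop; pos7(id73) recv 76: fwd; pos0(id82) recv 73: drop
Round 2: pos2(id79) recv 82: fwd; pos4(id28) recv 79: fwd; pos5(id67) recv 31: drop; pos0(id82) recv 76: drop
Round 3: pos3(id31) recv 82: fwd; pos5(id67) recv 79: fwd
Round 4: pos4(id28) recv 82: fwd; pos6(id76) recv 79: fwd
Round 5: pos5(id67) recv 82: fwd; pos7(id73) recv 79: fwd
Round 6: pos6(id76) recv 82: fwd; pos0(id82) recv 79: drop
Round 7: pos7(id73) recv 82: fwd
Round 8: pos0(id82) recv 82: ELECTED
Message ID 79 originates at pos 2; dropped at pos 0 in round 6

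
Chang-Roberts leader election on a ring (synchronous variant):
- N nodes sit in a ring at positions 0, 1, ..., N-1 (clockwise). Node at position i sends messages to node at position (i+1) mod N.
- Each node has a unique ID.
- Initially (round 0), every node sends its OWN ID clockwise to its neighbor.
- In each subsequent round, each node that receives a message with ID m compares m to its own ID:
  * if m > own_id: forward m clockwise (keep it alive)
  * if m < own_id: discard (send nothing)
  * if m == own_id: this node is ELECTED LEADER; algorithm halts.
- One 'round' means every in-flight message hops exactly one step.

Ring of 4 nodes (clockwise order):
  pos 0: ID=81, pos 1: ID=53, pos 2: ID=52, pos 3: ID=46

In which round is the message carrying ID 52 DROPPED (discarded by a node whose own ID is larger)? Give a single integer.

Answer: 2

Derivation:
Round 1: pos1(id53) recv 81: fwd; pos2(id52) recv 53: fwd; pos3(id46) recv 52: fwd; pos0(id81) recv 46: drop
Round 2: pos2(id52) recv 81: fwd; pos3(id46) recv 53: fwd; pos0(id81) recv 52: drop
Round 3: pos3(id46) recv 81: fwd; pos0(id81) recv 53: drop
Round 4: pos0(id81) recv 81: ELECTED
Message ID 52 originates at pos 2; dropped at pos 0 in round 2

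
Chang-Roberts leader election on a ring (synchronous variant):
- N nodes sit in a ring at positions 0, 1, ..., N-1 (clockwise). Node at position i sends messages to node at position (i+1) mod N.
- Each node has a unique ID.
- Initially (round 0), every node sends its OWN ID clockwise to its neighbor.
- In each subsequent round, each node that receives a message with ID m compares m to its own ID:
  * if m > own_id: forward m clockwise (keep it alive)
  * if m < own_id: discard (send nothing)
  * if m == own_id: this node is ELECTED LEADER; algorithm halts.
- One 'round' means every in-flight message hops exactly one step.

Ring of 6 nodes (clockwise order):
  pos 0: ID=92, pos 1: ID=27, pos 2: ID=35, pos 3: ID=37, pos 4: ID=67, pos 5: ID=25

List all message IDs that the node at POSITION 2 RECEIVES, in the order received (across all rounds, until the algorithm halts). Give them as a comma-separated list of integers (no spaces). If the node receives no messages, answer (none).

Round 1: pos1(id27) recv 92: fwd; pos2(id35) recv 27: drop; pos3(id37) recv 35: drop; pos4(id67) recv 37: drop; pos5(id25) recv 67: fwd; pos0(id92) recv 25: drop
Round 2: pos2(id35) recv 92: fwd; pos0(id92) recv 67: drop
Round 3: pos3(id37) recv 92: fwd
Round 4: pos4(id67) recv 92: fwd
Round 5: pos5(id25) recv 92: fwd
Round 6: pos0(id92) recv 92: ELECTED

Answer: 27,92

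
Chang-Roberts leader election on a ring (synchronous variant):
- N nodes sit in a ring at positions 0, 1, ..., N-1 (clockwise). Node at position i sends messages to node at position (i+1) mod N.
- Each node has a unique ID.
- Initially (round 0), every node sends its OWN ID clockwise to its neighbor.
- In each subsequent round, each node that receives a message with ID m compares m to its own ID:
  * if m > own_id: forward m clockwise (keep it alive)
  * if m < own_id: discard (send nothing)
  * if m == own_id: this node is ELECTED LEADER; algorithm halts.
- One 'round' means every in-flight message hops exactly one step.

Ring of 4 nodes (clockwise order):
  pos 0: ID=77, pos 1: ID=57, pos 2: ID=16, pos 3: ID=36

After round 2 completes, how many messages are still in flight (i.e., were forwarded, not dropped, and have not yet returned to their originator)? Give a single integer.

Round 1: pos1(id57) recv 77: fwd; pos2(id16) recv 57: fwd; pos3(id36) recv 16: drop; pos0(id77) recv 36: drop
Round 2: pos2(id16) recv 77: fwd; pos3(id36) recv 57: fwd
After round 2: 2 messages still in flight

Answer: 2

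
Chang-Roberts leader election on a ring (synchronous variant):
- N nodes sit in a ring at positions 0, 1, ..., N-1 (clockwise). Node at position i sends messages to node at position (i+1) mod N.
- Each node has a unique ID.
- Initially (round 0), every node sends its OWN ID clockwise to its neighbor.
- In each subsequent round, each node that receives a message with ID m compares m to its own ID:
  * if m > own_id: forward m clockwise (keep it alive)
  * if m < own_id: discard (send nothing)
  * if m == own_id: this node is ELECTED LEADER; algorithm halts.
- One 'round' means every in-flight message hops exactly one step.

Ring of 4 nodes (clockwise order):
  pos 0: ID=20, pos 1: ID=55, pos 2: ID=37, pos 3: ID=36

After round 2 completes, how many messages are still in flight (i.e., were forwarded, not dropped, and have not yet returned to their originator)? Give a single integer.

Answer: 2

Derivation:
Round 1: pos1(id55) recv 20: drop; pos2(id37) recv 55: fwd; pos3(id36) recv 37: fwd; pos0(id20) recv 36: fwd
Round 2: pos3(id36) recv 55: fwd; pos0(id20) recv 37: fwd; pos1(id55) recv 36: drop
After round 2: 2 messages still in flight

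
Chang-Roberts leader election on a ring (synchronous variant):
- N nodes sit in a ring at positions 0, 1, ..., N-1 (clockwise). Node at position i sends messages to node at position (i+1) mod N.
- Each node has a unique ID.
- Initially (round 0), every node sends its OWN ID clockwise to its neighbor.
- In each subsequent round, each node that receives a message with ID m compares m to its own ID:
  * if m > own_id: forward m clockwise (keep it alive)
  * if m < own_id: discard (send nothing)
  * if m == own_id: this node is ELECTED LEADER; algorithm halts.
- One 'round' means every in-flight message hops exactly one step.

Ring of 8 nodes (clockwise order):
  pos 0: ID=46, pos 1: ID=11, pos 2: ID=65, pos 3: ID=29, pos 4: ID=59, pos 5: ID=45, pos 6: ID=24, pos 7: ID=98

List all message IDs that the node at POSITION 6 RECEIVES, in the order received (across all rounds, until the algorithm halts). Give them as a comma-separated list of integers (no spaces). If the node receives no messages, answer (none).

Round 1: pos1(id11) recv 46: fwd; pos2(id65) recv 11: drop; pos3(id29) recv 65: fwd; pos4(id59) recv 29: drop; pos5(id45) recv 59: fwd; pos6(id24) recv 45: fwd; pos7(id98) recv 24: drop; pos0(id46) recv 98: fwd
Round 2: pos2(id65) recv 46: drop; pos4(id59) recv 65: fwd; pos6(id24) recv 59: fwd; pos7(id98) recv 45: drop; pos1(id11) recv 98: fwd
Round 3: pos5(id45) recv 65: fwd; pos7(id98) recv 59: drop; pos2(id65) recv 98: fwd
Round 4: pos6(id24) recv 65: fwd; pos3(id29) recv 98: fwd
Round 5: pos7(id98) recv 65: drop; pos4(id59) recv 98: fwd
Round 6: pos5(id45) recv 98: fwd
Round 7: pos6(id24) recv 98: fwd
Round 8: pos7(id98) recv 98: ELECTED

Answer: 45,59,65,98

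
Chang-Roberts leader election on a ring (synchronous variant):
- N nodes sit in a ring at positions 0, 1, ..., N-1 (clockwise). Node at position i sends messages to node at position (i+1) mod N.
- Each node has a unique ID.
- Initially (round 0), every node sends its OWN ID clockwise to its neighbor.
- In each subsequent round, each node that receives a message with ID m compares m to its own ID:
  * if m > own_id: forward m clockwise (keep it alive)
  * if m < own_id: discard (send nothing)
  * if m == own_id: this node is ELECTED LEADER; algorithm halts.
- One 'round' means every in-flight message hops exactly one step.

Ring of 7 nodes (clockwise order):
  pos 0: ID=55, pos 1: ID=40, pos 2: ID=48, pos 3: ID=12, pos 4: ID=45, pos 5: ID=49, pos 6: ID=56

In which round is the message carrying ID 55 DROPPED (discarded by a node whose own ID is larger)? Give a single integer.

Answer: 6

Derivation:
Round 1: pos1(id40) recv 55: fwd; pos2(id48) recv 40: drop; pos3(id12) recv 48: fwd; pos4(id45) recv 12: drop; pos5(id49) recv 45: drop; pos6(id56) recv 49: drop; pos0(id55) recv 56: fwd
Round 2: pos2(id48) recv 55: fwd; pos4(id45) recv 48: fwd; pos1(id40) recv 56: fwd
Round 3: pos3(id12) recv 55: fwd; pos5(id49) recv 48: drop; pos2(id48) recv 56: fwd
Round 4: pos4(id45) recv 55: fwd; pos3(id12) recv 56: fwd
Round 5: pos5(id49) recv 55: fwd; pos4(id45) recv 56: fwd
Round 6: pos6(id56) recv 55: drop; pos5(id49) recv 56: fwd
Round 7: pos6(id56) recv 56: ELECTED
Message ID 55 originates at pos 0; dropped at pos 6 in round 6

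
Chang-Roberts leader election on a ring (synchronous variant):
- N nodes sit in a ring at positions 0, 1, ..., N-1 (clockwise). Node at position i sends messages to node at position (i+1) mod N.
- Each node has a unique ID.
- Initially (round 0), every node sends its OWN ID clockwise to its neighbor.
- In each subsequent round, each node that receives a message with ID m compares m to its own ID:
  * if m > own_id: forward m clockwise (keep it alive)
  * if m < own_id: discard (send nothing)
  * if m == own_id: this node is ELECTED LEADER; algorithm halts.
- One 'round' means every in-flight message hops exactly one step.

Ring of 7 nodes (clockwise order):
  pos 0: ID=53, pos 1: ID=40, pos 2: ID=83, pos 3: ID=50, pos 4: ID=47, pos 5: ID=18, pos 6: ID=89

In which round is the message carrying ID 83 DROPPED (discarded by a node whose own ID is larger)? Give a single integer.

Round 1: pos1(id40) recv 53: fwd; pos2(id83) recv 40: drop; pos3(id50) recv 83: fwd; pos4(id47) recv 50: fwd; pos5(id18) recv 47: fwd; pos6(id89) recv 18: drop; pos0(id53) recv 89: fwd
Round 2: pos2(id83) recv 53: drop; pos4(id47) recv 83: fwd; pos5(id18) recv 50: fwd; pos6(id89) recv 47: drop; pos1(id40) recv 89: fwd
Round 3: pos5(id18) recv 83: fwd; pos6(id89) recv 50: drop; pos2(id83) recv 89: fwd
Round 4: pos6(id89) recv 83: drop; pos3(id50) recv 89: fwd
Round 5: pos4(id47) recv 89: fwd
Round 6: pos5(id18) recv 89: fwd
Round 7: pos6(id89) recv 89: ELECTED
Message ID 83 originates at pos 2; dropped at pos 6 in round 4

Answer: 4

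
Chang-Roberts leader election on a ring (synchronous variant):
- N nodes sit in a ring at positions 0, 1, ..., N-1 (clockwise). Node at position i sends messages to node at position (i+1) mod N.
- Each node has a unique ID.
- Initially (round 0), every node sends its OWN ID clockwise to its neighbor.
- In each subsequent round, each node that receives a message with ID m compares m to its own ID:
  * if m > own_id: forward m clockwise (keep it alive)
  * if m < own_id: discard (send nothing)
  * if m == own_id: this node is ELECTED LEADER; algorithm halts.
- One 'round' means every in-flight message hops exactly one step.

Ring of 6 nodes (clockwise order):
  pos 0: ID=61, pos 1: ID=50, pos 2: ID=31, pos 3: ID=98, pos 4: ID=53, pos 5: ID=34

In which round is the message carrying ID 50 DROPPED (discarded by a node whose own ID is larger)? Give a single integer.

Round 1: pos1(id50) recv 61: fwd; pos2(id31) recv 50: fwd; pos3(id98) recv 31: drop; pos4(id53) recv 98: fwd; pos5(id34) recv 53: fwd; pos0(id61) recv 34: drop
Round 2: pos2(id31) recv 61: fwd; pos3(id98) recv 50: drop; pos5(id34) recv 98: fwd; pos0(id61) recv 53: drop
Round 3: pos3(id98) recv 61: drop; pos0(id61) recv 98: fwd
Round 4: pos1(id50) recv 98: fwd
Round 5: pos2(id31) recv 98: fwd
Round 6: pos3(id98) recv 98: ELECTED
Message ID 50 originates at pos 1; dropped at pos 3 in round 2

Answer: 2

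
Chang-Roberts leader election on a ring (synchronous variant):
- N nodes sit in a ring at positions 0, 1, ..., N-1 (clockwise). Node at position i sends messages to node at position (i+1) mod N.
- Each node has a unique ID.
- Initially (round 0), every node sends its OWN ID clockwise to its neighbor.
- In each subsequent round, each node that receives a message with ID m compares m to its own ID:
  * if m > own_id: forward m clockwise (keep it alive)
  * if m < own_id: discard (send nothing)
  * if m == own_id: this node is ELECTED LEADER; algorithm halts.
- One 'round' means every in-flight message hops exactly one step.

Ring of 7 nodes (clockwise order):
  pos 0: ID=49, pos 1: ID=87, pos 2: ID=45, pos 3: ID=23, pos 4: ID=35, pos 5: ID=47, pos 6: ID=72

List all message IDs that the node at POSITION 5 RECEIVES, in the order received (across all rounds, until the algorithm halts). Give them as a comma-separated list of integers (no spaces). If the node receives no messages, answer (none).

Answer: 35,45,87

Derivation:
Round 1: pos1(id87) recv 49: drop; pos2(id45) recv 87: fwd; pos3(id23) recv 45: fwd; pos4(id35) recv 23: drop; pos5(id47) recv 35: drop; pos6(id72) recv 47: drop; pos0(id49) recv 72: fwd
Round 2: pos3(id23) recv 87: fwd; pos4(id35) recv 45: fwd; pos1(id87) recv 72: drop
Round 3: pos4(id35) recv 87: fwd; pos5(id47) recv 45: drop
Round 4: pos5(id47) recv 87: fwd
Round 5: pos6(id72) recv 87: fwd
Round 6: pos0(id49) recv 87: fwd
Round 7: pos1(id87) recv 87: ELECTED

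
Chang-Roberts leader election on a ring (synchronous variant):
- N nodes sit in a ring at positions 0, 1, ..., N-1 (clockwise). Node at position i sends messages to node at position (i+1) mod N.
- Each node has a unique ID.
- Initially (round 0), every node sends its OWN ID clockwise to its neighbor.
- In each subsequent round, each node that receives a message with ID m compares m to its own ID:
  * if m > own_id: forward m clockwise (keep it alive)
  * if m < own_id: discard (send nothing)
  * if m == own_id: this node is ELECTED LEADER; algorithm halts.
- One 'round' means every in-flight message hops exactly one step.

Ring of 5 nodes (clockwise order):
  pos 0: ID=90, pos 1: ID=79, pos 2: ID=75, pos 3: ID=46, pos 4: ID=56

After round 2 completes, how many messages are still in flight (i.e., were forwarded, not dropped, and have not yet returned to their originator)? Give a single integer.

Answer: 3

Derivation:
Round 1: pos1(id79) recv 90: fwd; pos2(id75) recv 79: fwd; pos3(id46) recv 75: fwd; pos4(id56) recv 46: drop; pos0(id90) recv 56: drop
Round 2: pos2(id75) recv 90: fwd; pos3(id46) recv 79: fwd; pos4(id56) recv 75: fwd
After round 2: 3 messages still in flight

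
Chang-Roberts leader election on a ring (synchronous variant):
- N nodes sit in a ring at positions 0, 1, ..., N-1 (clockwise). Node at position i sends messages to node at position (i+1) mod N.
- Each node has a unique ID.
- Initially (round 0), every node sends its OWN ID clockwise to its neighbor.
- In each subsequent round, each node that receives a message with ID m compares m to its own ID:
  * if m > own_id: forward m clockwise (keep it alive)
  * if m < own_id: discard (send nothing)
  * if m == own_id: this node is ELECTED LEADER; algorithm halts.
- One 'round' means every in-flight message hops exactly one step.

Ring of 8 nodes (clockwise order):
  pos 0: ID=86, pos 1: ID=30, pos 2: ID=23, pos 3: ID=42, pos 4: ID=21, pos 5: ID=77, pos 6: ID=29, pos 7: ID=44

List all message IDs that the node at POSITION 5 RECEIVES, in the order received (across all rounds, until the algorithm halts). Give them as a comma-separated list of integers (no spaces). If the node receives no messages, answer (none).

Answer: 21,42,86

Derivation:
Round 1: pos1(id30) recv 86: fwd; pos2(id23) recv 30: fwd; pos3(id42) recv 23: drop; pos4(id21) recv 42: fwd; pos5(id77) recv 21: drop; pos6(id29) recv 77: fwd; pos7(id44) recv 29: drop; pos0(id86) recv 44: drop
Round 2: pos2(id23) recv 86: fwd; pos3(id42) recv 30: drop; pos5(id77) recv 42: drop; pos7(id44) recv 77: fwd
Round 3: pos3(id42) recv 86: fwd; pos0(id86) recv 77: drop
Round 4: pos4(id21) recv 86: fwd
Round 5: pos5(id77) recv 86: fwd
Round 6: pos6(id29) recv 86: fwd
Round 7: pos7(id44) recv 86: fwd
Round 8: pos0(id86) recv 86: ELECTED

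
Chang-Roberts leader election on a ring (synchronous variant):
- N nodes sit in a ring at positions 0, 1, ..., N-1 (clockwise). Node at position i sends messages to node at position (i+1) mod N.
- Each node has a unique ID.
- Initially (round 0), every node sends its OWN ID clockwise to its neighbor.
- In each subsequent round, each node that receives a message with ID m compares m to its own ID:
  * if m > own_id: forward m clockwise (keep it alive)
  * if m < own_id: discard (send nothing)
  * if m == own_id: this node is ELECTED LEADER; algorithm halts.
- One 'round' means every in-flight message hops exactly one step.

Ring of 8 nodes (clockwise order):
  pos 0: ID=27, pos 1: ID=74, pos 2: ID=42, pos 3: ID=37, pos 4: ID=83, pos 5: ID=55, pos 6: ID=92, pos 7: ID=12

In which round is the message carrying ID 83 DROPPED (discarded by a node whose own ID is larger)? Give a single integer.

Round 1: pos1(id74) recv 27: drop; pos2(id42) recv 74: fwd; pos3(id37) recv 42: fwd; pos4(id83) recv 37: drop; pos5(id55) recv 83: fwd; pos6(id92) recv 55: drop; pos7(id12) recv 92: fwd; pos0(id27) recv 12: drop
Round 2: pos3(id37) recv 74: fwd; pos4(id83) recv 42: drop; pos6(id92) recv 83: drop; pos0(id27) recv 92: fwd
Round 3: pos4(id83) recv 74: drop; pos1(id74) recv 92: fwd
Round 4: pos2(id42) recv 92: fwd
Round 5: pos3(id37) recv 92: fwd
Round 6: pos4(id83) recv 92: fwd
Round 7: pos5(id55) recv 92: fwd
Round 8: pos6(id92) recv 92: ELECTED
Message ID 83 originates at pos 4; dropped at pos 6 in round 2

Answer: 2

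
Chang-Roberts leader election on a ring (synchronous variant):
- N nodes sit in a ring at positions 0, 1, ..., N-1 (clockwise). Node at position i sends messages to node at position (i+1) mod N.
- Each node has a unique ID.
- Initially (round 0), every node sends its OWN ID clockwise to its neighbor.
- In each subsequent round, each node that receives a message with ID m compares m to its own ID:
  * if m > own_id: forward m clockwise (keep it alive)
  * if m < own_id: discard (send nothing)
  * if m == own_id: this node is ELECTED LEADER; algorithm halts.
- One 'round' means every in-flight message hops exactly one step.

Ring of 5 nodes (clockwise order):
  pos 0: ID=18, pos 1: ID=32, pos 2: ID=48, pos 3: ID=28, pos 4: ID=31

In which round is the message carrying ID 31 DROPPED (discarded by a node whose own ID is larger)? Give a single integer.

Round 1: pos1(id32) recv 18: drop; pos2(id48) recv 32: drop; pos3(id28) recv 48: fwd; pos4(id31) recv 28: drop; pos0(id18) recv 31: fwd
Round 2: pos4(id31) recv 48: fwd; pos1(id32) recv 31: drop
Round 3: pos0(id18) recv 48: fwd
Round 4: pos1(id32) recv 48: fwd
Round 5: pos2(id48) recv 48: ELECTED
Message ID 31 originates at pos 4; dropped at pos 1 in round 2

Answer: 2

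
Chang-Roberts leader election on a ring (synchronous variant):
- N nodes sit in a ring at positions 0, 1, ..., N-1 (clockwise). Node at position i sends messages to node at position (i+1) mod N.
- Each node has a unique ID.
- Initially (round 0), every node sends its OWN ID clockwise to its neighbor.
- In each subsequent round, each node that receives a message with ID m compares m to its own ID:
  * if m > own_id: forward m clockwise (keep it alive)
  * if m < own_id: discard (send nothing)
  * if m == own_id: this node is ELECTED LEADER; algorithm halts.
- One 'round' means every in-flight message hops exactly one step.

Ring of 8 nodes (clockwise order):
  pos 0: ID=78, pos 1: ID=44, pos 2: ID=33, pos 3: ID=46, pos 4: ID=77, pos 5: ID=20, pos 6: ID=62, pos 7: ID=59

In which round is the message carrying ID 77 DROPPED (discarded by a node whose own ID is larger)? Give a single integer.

Answer: 4

Derivation:
Round 1: pos1(id44) recv 78: fwd; pos2(id33) recv 44: fwd; pos3(id46) recv 33: drop; pos4(id77) recv 46: drop; pos5(id20) recv 77: fwd; pos6(id62) recv 20: drop; pos7(id59) recv 62: fwd; pos0(id78) recv 59: drop
Round 2: pos2(id33) recv 78: fwd; pos3(id46) recv 44: drop; pos6(id62) recv 77: fwd; pos0(id78) recv 62: drop
Round 3: pos3(id46) recv 78: fwd; pos7(id59) recv 77: fwd
Round 4: pos4(id77) recv 78: fwd; pos0(id78) recv 77: drop
Round 5: pos5(id20) recv 78: fwd
Round 6: pos6(id62) recv 78: fwd
Round 7: pos7(id59) recv 78: fwd
Round 8: pos0(id78) recv 78: ELECTED
Message ID 77 originates at pos 4; dropped at pos 0 in round 4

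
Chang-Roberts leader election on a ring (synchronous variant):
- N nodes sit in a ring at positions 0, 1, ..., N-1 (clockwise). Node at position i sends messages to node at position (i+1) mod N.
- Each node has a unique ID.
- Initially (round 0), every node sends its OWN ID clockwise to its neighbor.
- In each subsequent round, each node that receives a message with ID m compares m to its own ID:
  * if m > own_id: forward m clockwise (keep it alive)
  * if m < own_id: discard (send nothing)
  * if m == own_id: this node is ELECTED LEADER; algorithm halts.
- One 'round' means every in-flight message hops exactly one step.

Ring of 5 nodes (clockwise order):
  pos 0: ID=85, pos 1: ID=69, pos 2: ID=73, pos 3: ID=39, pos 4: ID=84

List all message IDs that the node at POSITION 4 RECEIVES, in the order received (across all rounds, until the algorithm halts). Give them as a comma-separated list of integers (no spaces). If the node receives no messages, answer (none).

Round 1: pos1(id69) recv 85: fwd; pos2(id73) recv 69: drop; pos3(id39) recv 73: fwd; pos4(id84) recv 39: drop; pos0(id85) recv 84: drop
Round 2: pos2(id73) recv 85: fwd; pos4(id84) recv 73: drop
Round 3: pos3(id39) recv 85: fwd
Round 4: pos4(id84) recv 85: fwd
Round 5: pos0(id85) recv 85: ELECTED

Answer: 39,73,85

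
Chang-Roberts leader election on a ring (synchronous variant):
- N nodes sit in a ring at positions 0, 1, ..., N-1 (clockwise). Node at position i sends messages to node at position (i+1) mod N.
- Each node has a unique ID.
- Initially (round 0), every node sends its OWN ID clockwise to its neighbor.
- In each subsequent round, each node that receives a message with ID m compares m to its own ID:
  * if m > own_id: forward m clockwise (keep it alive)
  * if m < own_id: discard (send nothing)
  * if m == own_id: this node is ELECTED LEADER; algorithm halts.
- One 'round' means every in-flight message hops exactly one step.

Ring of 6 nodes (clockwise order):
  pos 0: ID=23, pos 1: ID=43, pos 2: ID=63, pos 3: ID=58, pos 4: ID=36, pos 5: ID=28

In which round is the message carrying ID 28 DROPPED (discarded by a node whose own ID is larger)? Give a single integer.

Answer: 2

Derivation:
Round 1: pos1(id43) recv 23: drop; pos2(id63) recv 43: drop; pos3(id58) recv 63: fwd; pos4(id36) recv 58: fwd; pos5(id28) recv 36: fwd; pos0(id23) recv 28: fwd
Round 2: pos4(id36) recv 63: fwd; pos5(id28) recv 58: fwd; pos0(id23) recv 36: fwd; pos1(id43) recv 28: drop
Round 3: pos5(id28) recv 63: fwd; pos0(id23) recv 58: fwd; pos1(id43) recv 36: drop
Round 4: pos0(id23) recv 63: fwd; pos1(id43) recv 58: fwd
Round 5: pos1(id43) recv 63: fwd; pos2(id63) recv 58: drop
Round 6: pos2(id63) recv 63: ELECTED
Message ID 28 originates at pos 5; dropped at pos 1 in round 2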